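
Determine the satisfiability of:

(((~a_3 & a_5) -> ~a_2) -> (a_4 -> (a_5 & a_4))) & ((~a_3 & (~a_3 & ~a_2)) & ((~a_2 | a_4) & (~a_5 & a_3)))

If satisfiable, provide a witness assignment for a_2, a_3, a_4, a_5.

Case a_3 = True: the conjunct ~a_3 is False.
Case a_3 = False: the conjunct a_3 is False.
Both cases fail — unsatisfiable.

Unsatisfiable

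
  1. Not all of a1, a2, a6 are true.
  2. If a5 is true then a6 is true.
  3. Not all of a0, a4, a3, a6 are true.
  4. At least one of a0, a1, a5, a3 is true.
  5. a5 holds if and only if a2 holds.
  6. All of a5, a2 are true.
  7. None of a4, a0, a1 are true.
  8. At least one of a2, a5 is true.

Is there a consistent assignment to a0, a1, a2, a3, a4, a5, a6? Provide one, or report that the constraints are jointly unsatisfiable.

a0: False, a1: False, a2: True, a3: True, a4: False, a5: True, a6: True

  (1) {a1, a2, a6}: 2/3 true — not all ✓
  (2) a5=T ⇒ a6: T ✓
  (3) {a0, a4, a3, a6}: 2/4 true — not all ✓
  (4) {a0, a1, a5, a3}: 2 true — at least one ✓
  (5) a5=T, a2=T — same ✓
  (6) {a5, a2}: all 2 true ✓
  (7) {a4, a0, a1}: 0 true — none ✓
  (8) {a2, a5}: 2 true — at least one ✓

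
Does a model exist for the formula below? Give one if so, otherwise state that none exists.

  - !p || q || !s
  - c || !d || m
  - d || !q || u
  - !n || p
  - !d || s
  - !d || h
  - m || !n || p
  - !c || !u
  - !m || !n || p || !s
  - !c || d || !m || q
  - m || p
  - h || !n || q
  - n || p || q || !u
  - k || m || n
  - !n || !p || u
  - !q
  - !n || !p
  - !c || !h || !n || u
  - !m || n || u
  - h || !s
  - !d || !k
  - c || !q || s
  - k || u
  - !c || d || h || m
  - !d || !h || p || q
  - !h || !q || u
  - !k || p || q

h: False, k: False, n: False, p: True, q: False, s: False, d: False, c: False, u: True, m: True

Unit clause (!q) forces q = False.
Set h = False.
  then (!d || h) forces d = False.
  then (h || !n || q) forces n = False.
  then (h || !s) forces s = False.
Set k = False.
  then (k || m || n) forces m = True.
  then (!m || n || u) forces u = True.
  then (!c || !u) forces c = False.
  then (n || p || q || !u) forces p = True.
All clauses satisfied.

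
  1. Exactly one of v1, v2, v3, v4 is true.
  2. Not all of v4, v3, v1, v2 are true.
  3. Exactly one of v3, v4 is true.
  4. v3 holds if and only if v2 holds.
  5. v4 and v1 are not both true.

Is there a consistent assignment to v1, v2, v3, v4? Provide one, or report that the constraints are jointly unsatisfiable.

v1: False, v2: False, v3: False, v4: True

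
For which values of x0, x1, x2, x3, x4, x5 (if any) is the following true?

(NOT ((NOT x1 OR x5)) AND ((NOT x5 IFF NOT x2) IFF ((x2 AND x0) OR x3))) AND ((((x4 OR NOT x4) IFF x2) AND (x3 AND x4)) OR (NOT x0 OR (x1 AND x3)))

x0 = False; x1 = True; x2 = True; x3 = False; x4 = True; x5 = False

  NOT ((NOT x1 OR x5)) AND ((NOT x5 IFF NOT x2) IFF ((x2 AND x0) OR x3)) = True
    NOT ((NOT x1 OR x5)) = True
      NOT x1 OR x5 = False
        NOT x1 = False
    (NOT x5 IFF NOT x2) IFF ((x2 AND x0) OR x3) = True
      NOT x5 IFF NOT x2 = False
        NOT x5 = True
        NOT x2 = False
      (x2 AND x0) OR x3 = False
        x2 AND x0 = False
  (((x4 OR NOT x4) IFF x2) AND (x3 AND x4)) OR (NOT x0 OR (x1 AND x3)) = True
    ((x4 OR NOT x4) IFF x2) AND (x3 AND x4) = False
      (x4 OR NOT x4) IFF x2 = True
        x4 OR NOT x4 = True
          NOT x4 = False
      x3 AND x4 = False
    NOT x0 OR (x1 AND x3) = True
      NOT x0 = True
      x1 AND x3 = False
Both conjuncts True, so the formula holds.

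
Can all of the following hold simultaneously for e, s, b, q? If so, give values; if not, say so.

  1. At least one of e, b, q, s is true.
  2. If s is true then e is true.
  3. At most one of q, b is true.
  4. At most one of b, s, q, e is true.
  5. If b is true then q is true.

e = True, s = False, b = False, q = False

  (1) {e, b, q, s}: 1 true — at least one ✓
  (2) s=F ⇒ e: vacuous ✓
  (3) {q, b}: 0 true — at most one ✓
  (4) {b, s, q, e}: 1 true — at most one ✓
  (5) b=F ⇒ q: vacuous ✓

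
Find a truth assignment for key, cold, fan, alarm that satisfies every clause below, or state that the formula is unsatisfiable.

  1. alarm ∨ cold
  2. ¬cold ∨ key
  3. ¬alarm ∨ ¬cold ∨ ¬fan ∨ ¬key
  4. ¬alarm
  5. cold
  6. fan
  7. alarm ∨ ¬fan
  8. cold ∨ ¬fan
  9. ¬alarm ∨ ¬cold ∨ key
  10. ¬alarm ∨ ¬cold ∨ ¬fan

UNSATISFIABLE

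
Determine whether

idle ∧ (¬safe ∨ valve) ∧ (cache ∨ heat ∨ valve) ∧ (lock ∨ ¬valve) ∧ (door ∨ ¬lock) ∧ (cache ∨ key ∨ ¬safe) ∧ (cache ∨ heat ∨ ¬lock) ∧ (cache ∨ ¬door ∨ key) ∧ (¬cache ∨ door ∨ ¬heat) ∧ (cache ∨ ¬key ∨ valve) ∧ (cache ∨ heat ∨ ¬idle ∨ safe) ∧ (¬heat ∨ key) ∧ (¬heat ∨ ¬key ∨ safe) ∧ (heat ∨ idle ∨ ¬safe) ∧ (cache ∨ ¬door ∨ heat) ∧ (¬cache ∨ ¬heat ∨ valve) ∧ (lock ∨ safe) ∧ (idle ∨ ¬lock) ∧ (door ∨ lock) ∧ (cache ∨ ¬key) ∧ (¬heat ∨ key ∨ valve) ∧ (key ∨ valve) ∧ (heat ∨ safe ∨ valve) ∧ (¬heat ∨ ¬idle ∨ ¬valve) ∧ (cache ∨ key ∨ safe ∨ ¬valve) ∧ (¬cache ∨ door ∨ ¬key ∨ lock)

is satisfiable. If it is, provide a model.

Unit clause (idle) forces idle = True.
Try door = False:
  (door ∨ ¬lock) forces lock = False.
  clause (door ∨ lock) is falsified — backtrack.
So door = True.
Set lock = True.
Set cache = True.
Set heat = False.
Set valve = True.
Set safe = False.
Set key = False.
All clauses satisfied.

door = True; lock = True; cache = True; heat = False; valve = True; safe = False; key = False; idle = True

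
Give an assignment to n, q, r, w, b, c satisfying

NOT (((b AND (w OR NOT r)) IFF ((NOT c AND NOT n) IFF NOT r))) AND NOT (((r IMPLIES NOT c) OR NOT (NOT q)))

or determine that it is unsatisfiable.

n: False, q: False, r: True, w: False, b: True, c: True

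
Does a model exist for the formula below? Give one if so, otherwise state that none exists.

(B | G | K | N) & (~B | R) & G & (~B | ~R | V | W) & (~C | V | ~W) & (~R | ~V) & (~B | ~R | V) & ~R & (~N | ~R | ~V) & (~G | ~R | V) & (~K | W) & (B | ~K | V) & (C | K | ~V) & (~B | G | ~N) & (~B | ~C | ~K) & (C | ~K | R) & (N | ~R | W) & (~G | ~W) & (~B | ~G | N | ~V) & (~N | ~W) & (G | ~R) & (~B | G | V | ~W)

Unit clause (G) forces G = True.
Unit clause (~R) forces R = False.
In (~G | ~W) only ~W is left, so W = False.
In (~B | R) only ~B is left, so B = False.
In (~K | W) only ~K is left, so K = False.
Set V = True.
  then (C | K | ~V) forces C = True.
Set N = False.
All clauses satisfied.

V=T; B=F; K=F; R=F; C=T; G=T; N=F; W=F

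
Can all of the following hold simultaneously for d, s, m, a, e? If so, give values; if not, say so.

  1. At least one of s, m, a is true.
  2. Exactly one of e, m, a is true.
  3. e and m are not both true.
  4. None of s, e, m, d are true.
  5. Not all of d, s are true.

d=F; s=F; m=F; a=T; e=F

  (1) {s, m, a}: 1 true — at least one ✓
  (2) {e, m, a}: 1 true — exactly one ✓
  (3) e=F, m=F — not both ✓
  (4) {s, e, m, d}: 0 true — none ✓
  (5) {d, s}: 0/2 true — not all ✓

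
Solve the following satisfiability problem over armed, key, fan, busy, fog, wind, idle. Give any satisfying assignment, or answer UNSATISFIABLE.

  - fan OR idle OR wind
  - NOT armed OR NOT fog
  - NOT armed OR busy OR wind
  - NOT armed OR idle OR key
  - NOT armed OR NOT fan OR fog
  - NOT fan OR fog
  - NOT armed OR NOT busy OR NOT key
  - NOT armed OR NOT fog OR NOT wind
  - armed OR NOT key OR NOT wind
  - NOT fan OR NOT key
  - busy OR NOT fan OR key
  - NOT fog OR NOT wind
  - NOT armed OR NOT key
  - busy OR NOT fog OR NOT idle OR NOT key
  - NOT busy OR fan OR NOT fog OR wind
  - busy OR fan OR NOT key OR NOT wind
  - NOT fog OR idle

Set armed = False.
Set key = False.
Set fan = False.
Set busy = False.
Set fog = False.
Set wind = False.
  then (fan OR idle OR wind) forces idle = True.
All clauses satisfied.

armed = False, key = False, fan = False, busy = False, fog = False, wind = False, idle = True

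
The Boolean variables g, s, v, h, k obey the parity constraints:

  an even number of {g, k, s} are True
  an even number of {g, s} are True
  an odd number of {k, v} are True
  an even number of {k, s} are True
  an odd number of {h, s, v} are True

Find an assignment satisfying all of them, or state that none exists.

g = False; s = False; v = True; h = False; k = False

{g, k, s}: 0 true → even ✓
{g, s}: 0 true → even ✓
{k, v}: 1 true → odd ✓
{k, s}: 0 true → even ✓
{h, s, v}: 1 true → odd ✓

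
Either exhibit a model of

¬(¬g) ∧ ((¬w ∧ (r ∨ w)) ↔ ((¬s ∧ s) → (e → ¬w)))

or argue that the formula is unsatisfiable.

g = True, r = True, w = False, s = False, e = False

  ¬(¬g) = True
    ¬g = False
  (¬w ∧ (r ∨ w)) ↔ ((¬s ∧ s) → (e → ¬w)) = True
    ¬w ∧ (r ∨ w) = True
      ¬w = True
      r ∨ w = True
    (¬s ∧ s) → (e → ¬w) = True
      ¬s ∧ s = False
        ¬s = True
      e → ¬w = True
        ¬w = True
Both conjuncts True, so the formula holds.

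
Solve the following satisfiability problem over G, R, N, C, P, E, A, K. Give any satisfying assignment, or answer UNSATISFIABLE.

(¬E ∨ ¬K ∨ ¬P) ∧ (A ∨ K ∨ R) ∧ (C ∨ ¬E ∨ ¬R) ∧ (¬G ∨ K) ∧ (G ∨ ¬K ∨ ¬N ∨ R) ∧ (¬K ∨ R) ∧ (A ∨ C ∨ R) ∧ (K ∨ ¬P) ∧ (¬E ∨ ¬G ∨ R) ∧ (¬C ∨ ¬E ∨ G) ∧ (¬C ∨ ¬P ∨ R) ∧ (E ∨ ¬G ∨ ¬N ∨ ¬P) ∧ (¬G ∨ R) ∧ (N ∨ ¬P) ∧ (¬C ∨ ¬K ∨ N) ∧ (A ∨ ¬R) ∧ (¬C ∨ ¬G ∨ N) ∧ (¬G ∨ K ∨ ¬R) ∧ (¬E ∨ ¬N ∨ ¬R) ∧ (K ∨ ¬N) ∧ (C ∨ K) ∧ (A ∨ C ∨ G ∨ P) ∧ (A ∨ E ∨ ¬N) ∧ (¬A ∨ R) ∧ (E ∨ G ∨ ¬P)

G = True, R = True, N = True, C = False, P = False, E = False, A = True, K = True

Set G = True.
  then (¬G ∨ K) forces K = True.
  then (¬K ∨ R) forces R = True.
  then (A ∨ ¬R) forces A = True.
Set N = True.
  then (¬E ∨ ¬N ∨ ¬R) forces E = False.
  then (E ∨ ¬G ∨ ¬N ∨ ¬P) forces P = False.
Set C = False.
All clauses satisfied.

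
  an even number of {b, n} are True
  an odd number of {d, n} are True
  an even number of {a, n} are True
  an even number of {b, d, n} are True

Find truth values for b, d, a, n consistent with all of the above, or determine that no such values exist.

b = True, d = False, a = True, n = True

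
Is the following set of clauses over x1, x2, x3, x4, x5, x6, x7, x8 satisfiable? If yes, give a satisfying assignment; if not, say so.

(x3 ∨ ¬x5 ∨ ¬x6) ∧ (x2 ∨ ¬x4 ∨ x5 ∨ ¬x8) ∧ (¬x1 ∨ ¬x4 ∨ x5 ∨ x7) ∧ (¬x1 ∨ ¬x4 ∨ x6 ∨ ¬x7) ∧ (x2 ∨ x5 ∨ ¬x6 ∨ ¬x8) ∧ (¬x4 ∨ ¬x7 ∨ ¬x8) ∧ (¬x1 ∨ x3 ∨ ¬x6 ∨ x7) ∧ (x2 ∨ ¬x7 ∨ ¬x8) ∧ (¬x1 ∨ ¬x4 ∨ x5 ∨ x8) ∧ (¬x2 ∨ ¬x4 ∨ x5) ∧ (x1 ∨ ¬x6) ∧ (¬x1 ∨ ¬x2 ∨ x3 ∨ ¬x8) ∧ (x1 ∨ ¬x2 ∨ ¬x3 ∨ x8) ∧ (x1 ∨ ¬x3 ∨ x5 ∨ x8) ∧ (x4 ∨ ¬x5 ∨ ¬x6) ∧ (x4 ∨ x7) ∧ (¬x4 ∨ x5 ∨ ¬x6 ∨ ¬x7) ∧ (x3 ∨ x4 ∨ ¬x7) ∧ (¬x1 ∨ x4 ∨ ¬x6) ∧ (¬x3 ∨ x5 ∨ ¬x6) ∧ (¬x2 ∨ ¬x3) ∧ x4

Unit clause (x4) forces x4 = True.
Set x1 = True.
Set x2 = False.
Set x3 = True.
Try x5 = False:
  (x2 ∨ ¬x4 ∨ x5 ∨ ¬x8) forces x8 = False.
  clause (¬x1 ∨ ¬x4 ∨ x5 ∨ x8) is falsified — backtrack.
So x5 = True.
Set x6 = True.
Set x7 = False.
Set x8 = False.
All clauses satisfied.

x1=T, x2=F, x3=T, x4=T, x5=T, x6=T, x7=F, x8=F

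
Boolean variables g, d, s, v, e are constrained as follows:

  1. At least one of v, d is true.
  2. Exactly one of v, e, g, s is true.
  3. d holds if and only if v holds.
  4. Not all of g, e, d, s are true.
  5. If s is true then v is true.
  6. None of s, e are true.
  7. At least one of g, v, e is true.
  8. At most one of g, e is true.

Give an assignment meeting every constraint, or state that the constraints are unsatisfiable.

g = False, d = True, s = False, v = True, e = False

  (1) {v, d}: 2 true — at least one ✓
  (2) {v, e, g, s}: 1 true — exactly one ✓
  (3) d=T, v=T — same ✓
  (4) {g, e, d, s}: 1/4 true — not all ✓
  (5) s=F ⇒ v: vacuous ✓
  (6) {s, e}: 0 true — none ✓
  (7) {g, v, e}: 1 true — at least one ✓
  (8) {g, e}: 0 true — at most one ✓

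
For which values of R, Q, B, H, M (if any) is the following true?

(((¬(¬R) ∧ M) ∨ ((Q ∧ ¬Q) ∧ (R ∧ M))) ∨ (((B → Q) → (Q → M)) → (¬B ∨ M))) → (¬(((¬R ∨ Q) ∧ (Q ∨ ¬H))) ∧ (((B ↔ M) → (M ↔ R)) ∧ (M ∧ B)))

R: False, Q: False, B: True, H: False, M: False

  (((¬(¬R) ∧ M) ∨ ((Q ∧ ¬Q) ∧ (R ∧ M))) ∨ (((B → Q) → (Q → M)) → (¬B ∨ M))) → (¬(((¬R ∨ Q) ∧ (Q ∨ ¬H))) ∧ (((B ↔ M) → (M ↔ R)) ∧ (M ∧ B))) = True
    ((¬(¬R) ∧ M) ∨ ((Q ∧ ¬Q) ∧ (R ∧ M))) ∨ (((B → Q) → (Q → M)) → (¬B ∨ M)) = False
      (¬(¬R) ∧ M) ∨ ((Q ∧ ¬Q) ∧ (R ∧ M)) = False
        ¬(¬R) ∧ M = False
          ¬(¬R) = False
            ¬R = True
        (Q ∧ ¬Q) ∧ (R ∧ M) = False
          Q ∧ ¬Q = False
            ¬Q = True
          R ∧ M = False
      ((B → Q) → (Q → M)) → (¬B ∨ M) = False
        (B → Q) → (Q → M) = True
          B → Q = False
          Q → M = True
        ¬B ∨ M = False
          ¬B = False
    ¬(((¬R ∨ Q) ∧ (Q ∨ ¬H))) ∧ (((B ↔ M) → (M ↔ R)) ∧ (M ∧ B)) = False
      ¬(((¬R ∨ Q) ∧ (Q ∨ ¬H))) = False
        (¬R ∨ Q) ∧ (Q ∨ ¬H) = True
          ¬R ∨ Q = True
            ¬R = True
          Q ∨ ¬H = True
            ¬H = True
      ((B ↔ M) → (M ↔ R)) ∧ (M ∧ B) = False
        (B ↔ M) → (M ↔ R) = True
          B ↔ M = False
          M ↔ R = True
        M ∧ B = False
The formula evaluates to True.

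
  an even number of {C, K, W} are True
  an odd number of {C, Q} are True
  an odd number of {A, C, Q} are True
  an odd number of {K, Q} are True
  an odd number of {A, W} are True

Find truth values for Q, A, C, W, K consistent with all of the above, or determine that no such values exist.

UNSATISFIABLE

Adding constraints 1, 3, 4, 5 mod 2: every variable appears an even number of times on the left, so the left side is 0.
But the right sides sum to 1 (mod 2). 0 ≠ 1 — the system is inconsistent.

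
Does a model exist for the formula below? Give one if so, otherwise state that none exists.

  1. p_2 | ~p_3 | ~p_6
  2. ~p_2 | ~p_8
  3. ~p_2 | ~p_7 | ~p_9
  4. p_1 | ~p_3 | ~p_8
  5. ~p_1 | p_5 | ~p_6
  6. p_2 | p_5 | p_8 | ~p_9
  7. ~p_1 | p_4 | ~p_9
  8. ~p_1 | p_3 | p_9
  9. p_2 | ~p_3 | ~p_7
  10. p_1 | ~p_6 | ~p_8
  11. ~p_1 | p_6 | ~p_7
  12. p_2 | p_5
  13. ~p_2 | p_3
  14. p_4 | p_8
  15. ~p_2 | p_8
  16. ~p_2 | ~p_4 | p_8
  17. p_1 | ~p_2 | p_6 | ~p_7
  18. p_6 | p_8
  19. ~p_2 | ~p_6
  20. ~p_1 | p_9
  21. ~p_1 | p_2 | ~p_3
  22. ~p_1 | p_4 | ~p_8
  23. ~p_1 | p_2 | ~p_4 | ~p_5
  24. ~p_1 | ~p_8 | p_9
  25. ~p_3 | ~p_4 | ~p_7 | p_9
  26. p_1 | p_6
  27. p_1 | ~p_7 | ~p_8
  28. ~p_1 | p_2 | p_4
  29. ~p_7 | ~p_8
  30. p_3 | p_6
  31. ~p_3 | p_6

p_1 = False, p_2 = False, p_3 = False, p_4 = True, p_5 = True, p_6 = True, p_7 = False, p_8 = False, p_9 = False

Set p_1 = False.
  then (p_1 | p_6) forces p_6 = True.
  then (p_1 | ~p_6 | ~p_8) forces p_8 = False.
  then (p_4 | p_8) forces p_4 = True.
  then (~p_2 | p_8) forces p_2 = False.
  then (p_2 | ~p_3 | ~p_6) forces p_3 = False.
  then (p_2 | p_5) forces p_5 = True.
Set p_7 = False.
Set p_9 = False.
All clauses satisfied.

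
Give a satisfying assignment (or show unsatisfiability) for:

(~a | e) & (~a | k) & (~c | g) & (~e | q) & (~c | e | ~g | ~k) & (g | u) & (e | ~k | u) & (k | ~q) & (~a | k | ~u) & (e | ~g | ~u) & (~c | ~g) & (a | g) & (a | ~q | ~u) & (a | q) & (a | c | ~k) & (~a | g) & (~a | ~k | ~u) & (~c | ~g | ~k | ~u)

g=T, k=T, u=F, q=T, a=T, e=T, c=F

Try g = False:
  (~c | g) forces c = False.
  (g | u) forces u = True.
  (a | g) forces a = True.
  clause (~a | g) is falsified — backtrack.
So g = True.
  then (~c | ~g) forces c = False.
Set k = True.
  then (a | c | ~k) forces a = True.
  then (~a | ~k | ~u) forces u = False.
  then (~a | e) forces e = True.
  then (~e | q) forces q = True.
All clauses satisfied.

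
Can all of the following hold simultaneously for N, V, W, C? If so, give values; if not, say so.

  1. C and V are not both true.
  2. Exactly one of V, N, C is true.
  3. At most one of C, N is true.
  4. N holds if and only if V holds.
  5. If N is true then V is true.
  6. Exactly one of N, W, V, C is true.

N=F; V=F; W=F; C=T

  (1) C=T, V=F — not both ✓
  (2) {V, N, C}: 1 true — exactly one ✓
  (3) {C, N}: 1 true — at most one ✓
  (4) N=F, V=F — same ✓
  (5) N=F ⇒ V: vacuous ✓
  (6) {N, W, V, C}: 1 true — exactly one ✓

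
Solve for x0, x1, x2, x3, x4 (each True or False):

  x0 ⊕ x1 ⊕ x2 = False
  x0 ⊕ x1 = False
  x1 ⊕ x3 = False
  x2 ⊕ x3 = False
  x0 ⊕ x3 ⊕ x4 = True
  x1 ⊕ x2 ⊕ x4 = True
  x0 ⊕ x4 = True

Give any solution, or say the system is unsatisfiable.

x0=F; x1=F; x2=F; x3=F; x4=T

x0 ⊕ x1 ⊕ x2 = F ⊕ F ⊕ F = False ✓
x0 ⊕ x1 = F ⊕ F = False ✓
x1 ⊕ x3 = F ⊕ F = False ✓
x2 ⊕ x3 = F ⊕ F = False ✓
x0 ⊕ x3 ⊕ x4 = F ⊕ F ⊕ T = True ✓
x1 ⊕ x2 ⊕ x4 = F ⊕ F ⊕ T = True ✓
x0 ⊕ x4 = F ⊕ T = True ✓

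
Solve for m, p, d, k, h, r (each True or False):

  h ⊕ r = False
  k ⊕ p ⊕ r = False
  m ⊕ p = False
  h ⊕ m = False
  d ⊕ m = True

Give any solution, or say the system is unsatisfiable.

m = True, p = True, d = False, k = False, h = True, r = True

h ⊕ r = T ⊕ T = False ✓
k ⊕ p ⊕ r = F ⊕ T ⊕ T = False ✓
m ⊕ p = T ⊕ T = False ✓
h ⊕ m = T ⊕ T = False ✓
d ⊕ m = F ⊕ T = True ✓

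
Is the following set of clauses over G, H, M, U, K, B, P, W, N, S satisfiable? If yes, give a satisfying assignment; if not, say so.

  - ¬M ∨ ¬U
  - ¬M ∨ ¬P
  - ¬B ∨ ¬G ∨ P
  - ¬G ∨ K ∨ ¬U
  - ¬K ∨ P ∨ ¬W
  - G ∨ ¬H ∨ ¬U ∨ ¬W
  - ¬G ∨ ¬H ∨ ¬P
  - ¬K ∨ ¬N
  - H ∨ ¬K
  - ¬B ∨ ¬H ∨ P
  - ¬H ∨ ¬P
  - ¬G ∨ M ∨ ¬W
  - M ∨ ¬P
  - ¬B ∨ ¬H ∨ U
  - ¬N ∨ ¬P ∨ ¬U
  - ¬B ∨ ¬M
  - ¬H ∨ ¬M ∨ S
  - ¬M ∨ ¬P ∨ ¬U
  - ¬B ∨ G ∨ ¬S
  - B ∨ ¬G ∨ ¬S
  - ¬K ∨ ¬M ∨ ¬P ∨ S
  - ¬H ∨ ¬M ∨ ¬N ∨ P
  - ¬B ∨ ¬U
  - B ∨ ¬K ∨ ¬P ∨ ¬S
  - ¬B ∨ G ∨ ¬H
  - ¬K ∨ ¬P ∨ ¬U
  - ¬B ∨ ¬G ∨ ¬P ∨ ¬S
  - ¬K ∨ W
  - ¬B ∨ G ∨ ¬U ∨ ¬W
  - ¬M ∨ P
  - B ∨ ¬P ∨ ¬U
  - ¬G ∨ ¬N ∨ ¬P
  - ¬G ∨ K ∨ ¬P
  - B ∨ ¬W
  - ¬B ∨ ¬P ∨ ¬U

Set G = False.
Set H = False.
  then (H ∨ ¬K) forces K = False.
Try M = True:
  (¬M ∨ ¬U) forces U = False.
  (¬M ∨ ¬P) forces P = False.
  clause (¬M ∨ P) is falsified — backtrack.
So M = False.
  then (M ∨ ¬P) forces P = False.
Set U = False.
Set B = True.
  then (¬B ∨ G ∨ ¬S) forces S = False.
Set W = True.
Set N = False.
All clauses satisfied.

G: False; H: False; M: False; U: False; K: False; B: True; P: False; W: True; N: False; S: False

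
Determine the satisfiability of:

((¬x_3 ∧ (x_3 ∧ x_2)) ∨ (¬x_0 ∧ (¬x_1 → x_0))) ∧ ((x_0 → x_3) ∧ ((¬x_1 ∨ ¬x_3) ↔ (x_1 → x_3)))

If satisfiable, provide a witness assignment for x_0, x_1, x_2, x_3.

Unsatisfiable — no assignment works.

Case x_3 = True: the formula simplifies to (¬x_0 ∧ (¬x_1 → x_0)) ∧ ¬x_1.
  x_0 = True: the conjunct ¬x_0 is False.
  x_0 = False: simplifies to x_1 ∧ ¬x_1.
    x_1 = True: the conjunct ¬x_1 is False.
    x_1 = False: the conjunct x_1 is False.
Case x_3 = False: the formula simplifies to (¬x_0 ∧ (¬x_1 → x_0)) ∧ (¬x_0 ∧ ¬x_1).
  x_0 = True: the conjunct ¬x_0 is False.
  x_0 = False: simplifies to x_1 ∧ ¬x_1.
    x_1 = True: the conjunct ¬x_1 is False.
    x_1 = False: the conjunct x_1 is False.
Both cases fail — unsatisfiable.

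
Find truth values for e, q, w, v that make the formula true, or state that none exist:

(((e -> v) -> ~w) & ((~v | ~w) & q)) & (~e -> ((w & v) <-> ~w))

e=T; q=T; w=F; v=F

  ((e -> v) -> ~w) & ((~v | ~w) & q) = True
    (e -> v) -> ~w = True
      e -> v = False
      ~w = True
    (~v | ~w) & q = True
      ~v | ~w = True
        ~v = True
        ~w = True
  ~e -> ((w & v) <-> ~w) = True
    ~e = False
    (w & v) <-> ~w = False
      w & v = False
      ~w = True
Both conjuncts True, so the formula holds.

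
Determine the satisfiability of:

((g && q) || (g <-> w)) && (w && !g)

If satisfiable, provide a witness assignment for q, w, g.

Unsatisfiable — no assignment works.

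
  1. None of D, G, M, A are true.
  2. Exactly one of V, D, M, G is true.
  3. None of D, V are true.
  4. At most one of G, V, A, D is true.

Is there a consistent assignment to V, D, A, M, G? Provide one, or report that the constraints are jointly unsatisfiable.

Unsatisfiable — no assignment works.

Case V = True:
  Constraint (3) is violated (V=T) — contradiction.
Case V = False:
  (1) forces D = False.
  (1) forces G = False.
  (1) forces M = False.
  Constraint (2) is violated (V=F, D=F, M=F, G=F) — contradiction.
Both cases fail — unsatisfiable.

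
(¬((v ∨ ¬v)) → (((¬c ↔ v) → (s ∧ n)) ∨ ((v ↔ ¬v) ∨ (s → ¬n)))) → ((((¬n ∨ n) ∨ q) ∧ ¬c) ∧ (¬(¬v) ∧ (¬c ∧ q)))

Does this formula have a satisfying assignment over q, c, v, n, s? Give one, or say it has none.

q = True; c = False; v = True; n = False; s = False

  (¬((v ∨ ¬v)) → (((¬c ↔ v) → (s ∧ n)) ∨ ((v ↔ ¬v) ∨ (s → ¬n)))) → ((((¬n ∨ n) ∨ q) ∧ ¬c) ∧ (¬(¬v) ∧ (¬c ∧ q))) = True
    ¬((v ∨ ¬v)) → (((¬c ↔ v) → (s ∧ n)) ∨ ((v ↔ ¬v) ∨ (s → ¬n))) = True
      ¬((v ∨ ¬v)) = False
        v ∨ ¬v = True
          ¬v = False
      ((¬c ↔ v) → (s ∧ n)) ∨ ((v ↔ ¬v) ∨ (s → ¬n)) = True
        (¬c ↔ v) → (s ∧ n) = False
          ¬c ↔ v = True
            ¬c = True
          s ∧ n = False
        (v ↔ ¬v) ∨ (s → ¬n) = True
          v ↔ ¬v = False
            ¬v = False
          s → ¬n = True
            ¬n = True
    (((¬n ∨ n) ∨ q) ∧ ¬c) ∧ (¬(¬v) ∧ (¬c ∧ q)) = True
      ((¬n ∨ n) ∨ q) ∧ ¬c = True
        (¬n ∨ n) ∨ q = True
          ¬n ∨ n = True
            ¬n = True
        ¬c = True
      ¬(¬v) ∧ (¬c ∧ q) = True
        ¬(¬v) = True
          ¬v = False
        ¬c ∧ q = True
          ¬c = True
The formula evaluates to True.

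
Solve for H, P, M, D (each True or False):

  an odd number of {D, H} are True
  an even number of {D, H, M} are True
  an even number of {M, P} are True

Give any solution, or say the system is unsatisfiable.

H = True, P = True, M = True, D = False

{D, H}: 1 true → odd ✓
{D, H, M}: 2 true → even ✓
{M, P}: 2 true → even ✓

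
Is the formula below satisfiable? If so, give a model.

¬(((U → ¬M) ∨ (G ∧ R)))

G: True, M: True, U: True, R: False

  ¬(((U → ¬M) ∨ (G ∧ R))) = True
    (U → ¬M) ∨ (G ∧ R) = False
      U → ¬M = False
        ¬M = False
      G ∧ R = False
The formula evaluates to True.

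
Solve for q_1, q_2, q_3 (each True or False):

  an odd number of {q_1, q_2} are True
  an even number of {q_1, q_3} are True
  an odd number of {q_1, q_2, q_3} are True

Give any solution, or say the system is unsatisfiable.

q_1: False, q_2: True, q_3: False

{q_1, q_2}: 1 true → odd ✓
{q_1, q_3}: 0 true → even ✓
{q_1, q_2, q_3}: 1 true → odd ✓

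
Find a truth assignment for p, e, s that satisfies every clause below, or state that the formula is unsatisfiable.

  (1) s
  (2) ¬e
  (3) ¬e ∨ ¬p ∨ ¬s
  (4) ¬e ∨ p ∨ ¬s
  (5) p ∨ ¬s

p=T; e=F; s=T

Unit clause (s) forces s = True.
Unit clause (¬e) forces e = False.
In (p ∨ ¬s) only p is left, so p = True.
Check each clause:
  (s): s holds.
  (¬e): ¬e holds.
  (¬e ∨ ¬p ∨ ¬s): ¬e holds.
  (¬e ∨ p ∨ ¬s): ¬e holds.
  (p ∨ ¬s): p holds.
All clauses satisfied.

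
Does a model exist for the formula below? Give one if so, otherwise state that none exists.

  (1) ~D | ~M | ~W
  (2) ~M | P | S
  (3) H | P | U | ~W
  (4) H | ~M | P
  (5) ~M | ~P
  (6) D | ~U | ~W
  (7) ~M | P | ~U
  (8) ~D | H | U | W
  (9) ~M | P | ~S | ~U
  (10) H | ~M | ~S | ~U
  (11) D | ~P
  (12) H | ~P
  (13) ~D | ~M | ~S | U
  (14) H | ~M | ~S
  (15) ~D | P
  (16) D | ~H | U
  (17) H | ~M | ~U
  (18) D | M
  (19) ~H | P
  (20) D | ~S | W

M = False, D = True, H = True, U = False, W = False, P = True, S = True

Try M = True:
  (~M | ~P) forces P = False.
  (~M | P | S) forces S = True.
  (H | ~M | P) forces H = True.
  clause (~H | P) is falsified — backtrack.
So M = False.
  then (D | M) forces D = True.
  then (~D | P) forces P = True.
  then (H | ~P) forces H = True.
Set U = False.
Set W = False.
Set S = True.
All clauses satisfied.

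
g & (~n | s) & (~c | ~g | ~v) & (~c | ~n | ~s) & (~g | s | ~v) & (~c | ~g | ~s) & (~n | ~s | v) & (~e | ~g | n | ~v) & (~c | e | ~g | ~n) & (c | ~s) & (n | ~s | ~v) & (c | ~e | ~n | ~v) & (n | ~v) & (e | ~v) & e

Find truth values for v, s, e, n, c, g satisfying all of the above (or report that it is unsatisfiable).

Unit clause (g) forces g = True.
Unit clause (e) forces e = True.
Try v = True:
  (~c | ~g | ~v) forces c = False.
  (~g | s | ~v) forces s = True.
  clause (c | ~s) is falsified — backtrack.
So v = False.
Set s = False.
  then (~n | s) forces n = False.
Set c = False.
All clauses satisfied.

v = False, s = False, e = True, n = False, c = False, g = True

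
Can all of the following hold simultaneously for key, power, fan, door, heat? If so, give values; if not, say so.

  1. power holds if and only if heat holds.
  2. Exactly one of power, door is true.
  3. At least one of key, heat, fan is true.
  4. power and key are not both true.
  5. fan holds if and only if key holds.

key = True, power = False, fan = True, door = True, heat = False

  (1) power=F, heat=F — same ✓
  (2) {power, door}: 1 true — exactly one ✓
  (3) {key, heat, fan}: 2 true — at least one ✓
  (4) power=F, key=T — not both ✓
  (5) fan=T, key=T — same ✓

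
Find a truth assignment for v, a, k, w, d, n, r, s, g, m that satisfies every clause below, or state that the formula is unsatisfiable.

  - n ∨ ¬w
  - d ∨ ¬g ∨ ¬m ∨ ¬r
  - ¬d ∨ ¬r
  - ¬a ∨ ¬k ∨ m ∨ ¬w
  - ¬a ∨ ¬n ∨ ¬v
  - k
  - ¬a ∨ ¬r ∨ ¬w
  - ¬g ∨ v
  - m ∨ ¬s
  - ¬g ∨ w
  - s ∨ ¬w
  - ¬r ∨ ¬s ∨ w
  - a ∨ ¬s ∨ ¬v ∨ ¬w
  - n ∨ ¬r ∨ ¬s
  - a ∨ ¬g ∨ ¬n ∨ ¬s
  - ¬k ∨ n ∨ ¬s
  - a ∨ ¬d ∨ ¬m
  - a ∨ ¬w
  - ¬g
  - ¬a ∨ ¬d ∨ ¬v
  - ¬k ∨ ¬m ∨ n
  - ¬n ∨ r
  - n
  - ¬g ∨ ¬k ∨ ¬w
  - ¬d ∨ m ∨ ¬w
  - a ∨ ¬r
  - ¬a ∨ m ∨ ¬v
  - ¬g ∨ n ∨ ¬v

Unit clause (k) forces k = True.
Unit clause (¬g) forces g = False.
Unit clause (n) forces n = True.
In (¬n ∨ r) only r is left, so r = True.
In (a ∨ ¬r) only a is left, so a = True.
In (¬d ∨ ¬r) only ¬d is left, so d = False.
In (¬a ∨ ¬n ∨ ¬v) only ¬v is left, so v = False.
In (¬a ∨ ¬r ∨ ¬w) only ¬w is left, so w = False.
In (¬r ∨ ¬s ∨ w) only ¬s is left, so s = False.
Set m = False.
All clauses satisfied.

v=F, a=T, k=T, w=F, d=F, n=T, r=T, s=F, g=F, m=F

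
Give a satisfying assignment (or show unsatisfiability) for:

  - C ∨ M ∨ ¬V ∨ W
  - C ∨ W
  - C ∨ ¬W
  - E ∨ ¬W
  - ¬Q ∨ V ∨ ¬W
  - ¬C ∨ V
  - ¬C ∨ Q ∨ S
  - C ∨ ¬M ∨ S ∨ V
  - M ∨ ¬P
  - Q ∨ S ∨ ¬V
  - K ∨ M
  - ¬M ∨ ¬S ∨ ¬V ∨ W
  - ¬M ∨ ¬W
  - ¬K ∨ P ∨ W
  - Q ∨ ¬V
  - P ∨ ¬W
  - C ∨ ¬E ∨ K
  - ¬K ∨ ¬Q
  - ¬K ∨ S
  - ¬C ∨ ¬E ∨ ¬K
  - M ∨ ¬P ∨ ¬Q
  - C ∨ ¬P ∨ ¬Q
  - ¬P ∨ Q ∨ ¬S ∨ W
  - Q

Unit clause (Q) forces Q = True.
In (¬K ∨ ¬Q) only ¬K is left, so K = False.
In (K ∨ M) only M is left, so M = True.
In (¬M ∨ ¬W) only ¬W is left, so W = False.
In (C ∨ W) only C is left, so C = True.
In (¬C ∨ V) only V is left, so V = True.
In (¬M ∨ ¬S ∨ ¬V ∨ W) only ¬S is left, so S = False.
Set E = True.
Set P = False.
All clauses satisfied.

E: True, P: False, S: False, M: True, C: True, W: False, K: False, Q: True, V: True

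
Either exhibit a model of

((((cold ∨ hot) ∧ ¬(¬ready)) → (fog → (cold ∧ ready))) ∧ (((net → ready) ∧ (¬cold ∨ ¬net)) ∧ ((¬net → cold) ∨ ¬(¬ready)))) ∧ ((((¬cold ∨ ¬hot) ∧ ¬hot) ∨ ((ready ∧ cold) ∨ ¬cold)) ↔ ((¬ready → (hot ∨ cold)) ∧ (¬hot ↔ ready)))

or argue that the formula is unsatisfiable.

hot=F; net=F; ready=T; cold=T; fog=F

  (((cold ∨ hot) ∧ ¬(¬ready)) → (fog → (cold ∧ ready))) ∧ (((net → ready) ∧ (¬cold ∨ ¬net)) ∧ ((¬net → cold) ∨ ¬(¬ready))) = True
    ((cold ∨ hot) ∧ ¬(¬ready)) → (fog → (cold ∧ ready)) = True
      (cold ∨ hot) ∧ ¬(¬ready) = True
        cold ∨ hot = True
        ¬(¬ready) = True
          ¬ready = False
      fog → (cold ∧ ready) = True
        cold ∧ ready = True
    ((net → ready) ∧ (¬cold ∨ ¬net)) ∧ ((¬net → cold) ∨ ¬(¬ready)) = True
      (net → ready) ∧ (¬cold ∨ ¬net) = True
        net → ready = True
        ¬cold ∨ ¬net = True
          ¬cold = False
          ¬net = True
      (¬net → cold) ∨ ¬(¬ready) = True
        ¬net → cold = True
          ¬net = True
        ¬(¬ready) = True
          ¬ready = False
  (((¬cold ∨ ¬hot) ∧ ¬hot) ∨ ((ready ∧ cold) ∨ ¬cold)) ↔ ((¬ready → (hot ∨ cold)) ∧ (¬hot ↔ ready)) = True
    ((¬cold ∨ ¬hot) ∧ ¬hot) ∨ ((ready ∧ cold) ∨ ¬cold) = True
      (¬cold ∨ ¬hot) ∧ ¬hot = True
        ¬cold ∨ ¬hot = True
          ¬cold = False
          ¬hot = True
        ¬hot = True
      (ready ∧ cold) ∨ ¬cold = True
        ready ∧ cold = True
        ¬cold = False
    (¬ready → (hot ∨ cold)) ∧ (¬hot ↔ ready) = True
      ¬ready → (hot ∨ cold) = True
        ¬ready = False
        hot ∨ cold = True
      ¬hot ↔ ready = True
        ¬hot = True
Both conjuncts True, so the formula holds.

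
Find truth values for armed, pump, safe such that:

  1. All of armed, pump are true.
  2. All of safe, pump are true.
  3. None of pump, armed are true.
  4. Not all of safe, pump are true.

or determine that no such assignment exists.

Case armed = True:
  Constraint (3) is violated (armed=T) — contradiction.
Case armed = False:
  Constraint (1) is violated (armed=F) — contradiction.
Both cases fail — unsatisfiable.

Unsatisfiable — no assignment works.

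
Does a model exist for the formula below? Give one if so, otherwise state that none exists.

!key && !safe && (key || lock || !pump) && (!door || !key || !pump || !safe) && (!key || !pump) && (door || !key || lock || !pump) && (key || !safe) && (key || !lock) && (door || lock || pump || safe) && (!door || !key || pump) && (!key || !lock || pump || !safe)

door = True, pump = False, safe = False, key = False, lock = False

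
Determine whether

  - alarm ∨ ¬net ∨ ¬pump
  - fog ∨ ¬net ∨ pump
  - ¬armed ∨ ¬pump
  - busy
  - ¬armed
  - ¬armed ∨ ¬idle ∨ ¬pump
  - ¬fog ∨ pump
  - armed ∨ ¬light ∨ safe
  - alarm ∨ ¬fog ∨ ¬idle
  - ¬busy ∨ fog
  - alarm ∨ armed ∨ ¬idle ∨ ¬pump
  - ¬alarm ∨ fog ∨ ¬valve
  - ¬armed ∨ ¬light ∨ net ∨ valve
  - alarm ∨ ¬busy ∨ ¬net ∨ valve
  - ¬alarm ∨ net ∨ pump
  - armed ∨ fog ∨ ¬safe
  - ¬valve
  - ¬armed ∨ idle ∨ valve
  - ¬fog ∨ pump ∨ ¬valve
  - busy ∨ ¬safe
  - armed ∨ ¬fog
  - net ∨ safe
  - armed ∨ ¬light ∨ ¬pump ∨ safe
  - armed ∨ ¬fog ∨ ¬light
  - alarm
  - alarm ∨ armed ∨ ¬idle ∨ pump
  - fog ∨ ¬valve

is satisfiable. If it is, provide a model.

Case busy = True:
  (¬armed) forces armed = False.
  (¬busy ∨ fog) forces fog = True.
  Clause (armed ∨ ¬fog) is falsified — contradiction.
Case busy = False:
  Clause (busy) is falsified — contradiction.
Both cases fail, so the formula is unsatisfiable.

UNSATISFIABLE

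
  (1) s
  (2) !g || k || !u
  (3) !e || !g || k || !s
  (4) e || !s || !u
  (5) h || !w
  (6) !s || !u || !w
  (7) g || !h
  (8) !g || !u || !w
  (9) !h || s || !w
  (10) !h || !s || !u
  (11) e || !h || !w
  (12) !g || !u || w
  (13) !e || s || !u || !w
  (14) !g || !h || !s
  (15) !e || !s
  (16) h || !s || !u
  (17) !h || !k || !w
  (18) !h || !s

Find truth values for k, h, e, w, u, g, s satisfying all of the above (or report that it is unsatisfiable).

k = False, h = False, e = False, w = False, u = False, g = False, s = True

Unit clause (s) forces s = True.
In (!e || !s) only !e is left, so e = False.
In (!h || !s) only !h is left, so h = False.
In (e || !s || !u) only !u is left, so u = False.
In (h || !w) only !w is left, so w = False.
Set k = False.
Set g = False.
All clauses satisfied.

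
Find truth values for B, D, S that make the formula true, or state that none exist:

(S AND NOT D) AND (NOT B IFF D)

B: True, D: False, S: True

  S AND NOT D = True
    NOT D = True
  NOT B IFF D = True
    NOT B = False
Both conjuncts True, so the formula holds.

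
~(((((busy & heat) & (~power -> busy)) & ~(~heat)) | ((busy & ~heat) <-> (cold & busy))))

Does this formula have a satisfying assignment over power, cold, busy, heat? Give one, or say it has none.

power = True, cold = False, busy = True, heat = False

  ~(((((busy & heat) & (~power -> busy)) & ~(~heat)) | ((busy & ~heat) <-> (cold & busy)))) = True
    (((busy & heat) & (~power -> busy)) & ~(~heat)) | ((busy & ~heat) <-> (cold & busy)) = False
      ((busy & heat) & (~power -> busy)) & ~(~heat) = False
        (busy & heat) & (~power -> busy) = False
          busy & heat = False
          ~power -> busy = True
            ~power = False
        ~(~heat) = False
          ~heat = True
      (busy & ~heat) <-> (cold & busy) = False
        busy & ~heat = True
          ~heat = True
        cold & busy = False
The formula evaluates to True.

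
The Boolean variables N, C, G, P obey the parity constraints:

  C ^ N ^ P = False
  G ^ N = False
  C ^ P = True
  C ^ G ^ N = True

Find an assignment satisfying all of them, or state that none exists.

N: True, C: True, G: True, P: False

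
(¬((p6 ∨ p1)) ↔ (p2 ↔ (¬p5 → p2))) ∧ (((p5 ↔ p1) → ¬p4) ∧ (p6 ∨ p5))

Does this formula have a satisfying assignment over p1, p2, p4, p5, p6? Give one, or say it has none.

p1 = True; p2 = False; p4 = False; p5 = True; p6 = False

  ¬((p6 ∨ p1)) ↔ (p2 ↔ (¬p5 → p2)) = True
    ¬((p6 ∨ p1)) = False
      p6 ∨ p1 = True
    p2 ↔ (¬p5 → p2) = False
      ¬p5 → p2 = True
        ¬p5 = False
  ((p5 ↔ p1) → ¬p4) ∧ (p6 ∨ p5) = True
    (p5 ↔ p1) → ¬p4 = True
      p5 ↔ p1 = True
      ¬p4 = True
    p6 ∨ p5 = True
Both conjuncts True, so the formula holds.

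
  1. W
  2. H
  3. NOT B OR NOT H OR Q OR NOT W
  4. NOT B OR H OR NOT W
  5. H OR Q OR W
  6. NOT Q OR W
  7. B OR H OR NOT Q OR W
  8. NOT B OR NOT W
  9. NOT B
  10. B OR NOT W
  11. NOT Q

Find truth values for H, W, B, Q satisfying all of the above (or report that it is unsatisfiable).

Case B = True:
  Clause (NOT B) is falsified — contradiction.
Case B = False:
  (W) forces W = True.
  Clause (B OR NOT W) is falsified — contradiction.
Both cases fail, so the formula is unsatisfiable.

UNSATISFIABLE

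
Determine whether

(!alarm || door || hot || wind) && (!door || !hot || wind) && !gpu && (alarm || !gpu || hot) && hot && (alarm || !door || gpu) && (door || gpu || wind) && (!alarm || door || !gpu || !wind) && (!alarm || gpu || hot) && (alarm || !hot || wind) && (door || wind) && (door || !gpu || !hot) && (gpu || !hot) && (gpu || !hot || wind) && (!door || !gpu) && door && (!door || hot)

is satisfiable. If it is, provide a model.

No satisfying assignment exists.

Case hot = True:
  (!gpu) forces gpu = False.
  Clause (gpu || !hot) is falsified — contradiction.
Case hot = False:
  Clause (hot) is falsified — contradiction.
Both cases fail, so the formula is unsatisfiable.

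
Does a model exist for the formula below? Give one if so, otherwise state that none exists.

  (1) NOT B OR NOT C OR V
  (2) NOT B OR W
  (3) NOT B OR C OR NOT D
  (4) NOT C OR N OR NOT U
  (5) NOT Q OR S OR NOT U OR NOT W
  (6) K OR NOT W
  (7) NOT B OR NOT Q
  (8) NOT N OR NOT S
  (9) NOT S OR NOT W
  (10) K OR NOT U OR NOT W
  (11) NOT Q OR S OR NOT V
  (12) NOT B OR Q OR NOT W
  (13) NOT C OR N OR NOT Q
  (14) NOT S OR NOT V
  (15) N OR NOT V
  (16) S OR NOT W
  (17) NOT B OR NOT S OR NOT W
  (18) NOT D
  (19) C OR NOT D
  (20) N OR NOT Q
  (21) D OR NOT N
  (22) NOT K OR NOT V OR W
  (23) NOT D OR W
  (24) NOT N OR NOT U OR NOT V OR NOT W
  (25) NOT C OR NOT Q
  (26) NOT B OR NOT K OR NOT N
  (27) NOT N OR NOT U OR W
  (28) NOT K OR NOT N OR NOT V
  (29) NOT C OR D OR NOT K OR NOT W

Unit clause (NOT D) forces D = False.
In (D OR NOT N) only NOT N is left, so N = False.
In (N OR NOT V) only NOT V is left, so V = False.
In (N OR NOT Q) only NOT Q is left, so Q = False.
Try W = True:
  (K OR NOT W) forces K = True.
  (NOT S OR NOT W) forces S = False.
  clause (S OR NOT W) is falsified — backtrack.
So W = False.
  then (NOT B OR W) forces B = False.
Set K = True.
Set U = False.
Set C = False.
Set S = False.
All clauses satisfied.

W = False, N = False, K = True, D = False, Q = False, U = False, C = False, S = False, B = False, V = False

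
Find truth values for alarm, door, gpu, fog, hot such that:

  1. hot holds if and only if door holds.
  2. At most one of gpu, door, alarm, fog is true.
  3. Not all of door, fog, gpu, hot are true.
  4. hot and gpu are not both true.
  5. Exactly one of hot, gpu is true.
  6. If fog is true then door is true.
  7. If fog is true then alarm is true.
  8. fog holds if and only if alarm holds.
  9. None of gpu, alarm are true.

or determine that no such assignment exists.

alarm: False; door: True; gpu: False; fog: False; hot: True

  (1) hot=T, door=T — same ✓
  (2) {gpu, door, alarm, fog}: 1 true — at most one ✓
  (3) {door, fog, gpu, hot}: 2/4 true — not all ✓
  (4) hot=T, gpu=F — not both ✓
  (5) {hot, gpu}: 1 true — exactly one ✓
  (6) fog=F ⇒ door: vacuous ✓
  (7) fog=F ⇒ alarm: vacuous ✓
  (8) fog=F, alarm=F — same ✓
  (9) {gpu, alarm}: 0 true — none ✓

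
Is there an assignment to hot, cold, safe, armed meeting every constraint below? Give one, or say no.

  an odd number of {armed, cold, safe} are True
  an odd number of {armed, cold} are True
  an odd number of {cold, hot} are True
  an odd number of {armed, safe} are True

hot = True; cold = False; safe = False; armed = True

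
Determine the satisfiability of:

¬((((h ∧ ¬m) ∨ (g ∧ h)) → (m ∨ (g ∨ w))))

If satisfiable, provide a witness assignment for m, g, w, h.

m=F, g=F, w=F, h=T

  ¬((((h ∧ ¬m) ∨ (g ∧ h)) → (m ∨ (g ∨ w)))) = True
    ((h ∧ ¬m) ∨ (g ∧ h)) → (m ∨ (g ∨ w)) = False
      (h ∧ ¬m) ∨ (g ∧ h) = True
        h ∧ ¬m = True
          ¬m = True
        g ∧ h = False
      m ∨ (g ∨ w) = False
        g ∨ w = False
The formula evaluates to True.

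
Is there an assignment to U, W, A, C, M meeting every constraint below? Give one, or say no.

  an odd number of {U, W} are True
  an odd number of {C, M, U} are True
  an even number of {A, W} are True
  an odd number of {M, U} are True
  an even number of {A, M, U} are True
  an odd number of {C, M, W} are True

Unsatisfiable

Adding constraints 1, 2, 6 mod 2: every variable appears an even number of times on the left, so the left side is 0.
But the right sides sum to 1 (mod 2). 0 ≠ 1 — the system is inconsistent.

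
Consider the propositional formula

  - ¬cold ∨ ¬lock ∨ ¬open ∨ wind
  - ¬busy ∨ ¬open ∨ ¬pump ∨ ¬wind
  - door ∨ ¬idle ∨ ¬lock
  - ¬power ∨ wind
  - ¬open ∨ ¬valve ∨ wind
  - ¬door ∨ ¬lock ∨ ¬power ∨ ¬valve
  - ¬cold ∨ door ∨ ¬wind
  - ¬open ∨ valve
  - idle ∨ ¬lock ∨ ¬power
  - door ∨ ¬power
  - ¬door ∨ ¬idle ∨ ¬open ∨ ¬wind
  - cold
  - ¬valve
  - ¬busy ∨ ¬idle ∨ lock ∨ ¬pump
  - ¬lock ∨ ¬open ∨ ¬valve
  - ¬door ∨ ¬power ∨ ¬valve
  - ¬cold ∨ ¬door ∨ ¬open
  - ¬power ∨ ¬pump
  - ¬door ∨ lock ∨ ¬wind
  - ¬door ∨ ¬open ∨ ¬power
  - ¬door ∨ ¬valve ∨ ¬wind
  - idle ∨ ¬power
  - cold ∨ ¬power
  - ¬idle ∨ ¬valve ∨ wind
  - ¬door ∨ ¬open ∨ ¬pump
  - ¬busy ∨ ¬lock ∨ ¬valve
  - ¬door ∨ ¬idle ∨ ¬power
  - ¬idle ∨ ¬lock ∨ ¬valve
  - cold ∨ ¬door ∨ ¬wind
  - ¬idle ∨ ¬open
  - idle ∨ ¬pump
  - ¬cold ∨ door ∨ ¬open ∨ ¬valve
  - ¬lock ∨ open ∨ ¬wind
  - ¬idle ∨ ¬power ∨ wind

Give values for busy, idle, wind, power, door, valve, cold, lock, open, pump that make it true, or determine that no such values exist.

Unit clause (cold) forces cold = True.
Unit clause (¬valve) forces valve = False.
In (¬open ∨ valve) only ¬open is left, so open = False.
Set busy = True.
Set idle = False.
  then (idle ∨ ¬power) forces power = False.
  then (idle ∨ ¬pump) forces pump = False.
Try wind = True:
  (¬cold ∨ door ∨ ¬wind) forces door = True.
  (¬door ∨ lock ∨ ¬wind) forces lock = True.
  clause (¬lock ∨ open ∨ ¬wind) is falsified — backtrack.
So wind = False.
Set door = True.
Set lock = True.
All clauses satisfied.

busy=T; idle=F; wind=F; power=F; door=T; valve=F; cold=T; lock=T; open=F; pump=F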